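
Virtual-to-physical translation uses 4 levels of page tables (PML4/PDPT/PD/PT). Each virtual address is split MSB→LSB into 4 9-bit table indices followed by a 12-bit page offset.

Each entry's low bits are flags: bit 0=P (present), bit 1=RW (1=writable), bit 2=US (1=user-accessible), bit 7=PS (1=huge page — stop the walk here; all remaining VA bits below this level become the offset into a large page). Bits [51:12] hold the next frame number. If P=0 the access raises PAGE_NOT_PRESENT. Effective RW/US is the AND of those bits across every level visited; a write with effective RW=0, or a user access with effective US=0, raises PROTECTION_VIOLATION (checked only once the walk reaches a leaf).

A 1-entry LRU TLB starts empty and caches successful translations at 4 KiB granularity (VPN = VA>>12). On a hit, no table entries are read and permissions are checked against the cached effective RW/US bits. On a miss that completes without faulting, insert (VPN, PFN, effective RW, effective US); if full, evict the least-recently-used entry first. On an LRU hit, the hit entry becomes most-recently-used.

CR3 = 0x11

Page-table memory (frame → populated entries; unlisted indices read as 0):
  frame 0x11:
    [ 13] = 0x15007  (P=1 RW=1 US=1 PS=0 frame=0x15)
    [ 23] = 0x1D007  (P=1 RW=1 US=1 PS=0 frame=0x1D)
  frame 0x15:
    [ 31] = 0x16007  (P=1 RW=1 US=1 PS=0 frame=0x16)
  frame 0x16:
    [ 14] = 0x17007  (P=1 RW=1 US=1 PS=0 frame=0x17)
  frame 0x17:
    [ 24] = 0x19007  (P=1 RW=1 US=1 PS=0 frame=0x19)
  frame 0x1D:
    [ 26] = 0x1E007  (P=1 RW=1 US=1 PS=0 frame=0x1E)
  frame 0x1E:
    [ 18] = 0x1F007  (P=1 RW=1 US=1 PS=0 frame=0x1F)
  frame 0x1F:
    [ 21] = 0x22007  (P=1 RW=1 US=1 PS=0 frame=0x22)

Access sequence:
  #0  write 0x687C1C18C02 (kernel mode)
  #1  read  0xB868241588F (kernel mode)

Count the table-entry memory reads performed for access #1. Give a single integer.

Trace:
#0 VA=0x687C1C18C02 (w,kernel):
  [0] read 0x11 idx=13: raw=0x15007 flags P=1 W=1 U=1 S=0
  [1] read 0x15 idx=31: raw=0x16007 flags P=1 W=1 U=1 S=0
  [2] read 0x16 idx=14: raw=0x17007 flags P=1 W=1 U=1 S=0
  [3] read 0x17 idx=24: raw=0x19007 flags P=1 W=1 U=1 S=0
  → PA=0x19C02  (4 entries read)
#1 VA=0xB868241588F (r,kernel):
  [0] read 0x11 idx=23: raw=0x1D007 flags P=1 W=1 U=1 S=0
  [1] read 0x1D idx=26: raw=0x1E007 flags P=1 W=1 U=1 S=0
  [2] read 0x1E idx=18: raw=0x1F007 flags P=1 W=1 U=1 S=0
  [3] read 0x1F idx=21: raw=0x22007 flags P=1 W=1 U=1 S=0
  → PA=0x2288F  (4 entries read)

Entries read for #1: 4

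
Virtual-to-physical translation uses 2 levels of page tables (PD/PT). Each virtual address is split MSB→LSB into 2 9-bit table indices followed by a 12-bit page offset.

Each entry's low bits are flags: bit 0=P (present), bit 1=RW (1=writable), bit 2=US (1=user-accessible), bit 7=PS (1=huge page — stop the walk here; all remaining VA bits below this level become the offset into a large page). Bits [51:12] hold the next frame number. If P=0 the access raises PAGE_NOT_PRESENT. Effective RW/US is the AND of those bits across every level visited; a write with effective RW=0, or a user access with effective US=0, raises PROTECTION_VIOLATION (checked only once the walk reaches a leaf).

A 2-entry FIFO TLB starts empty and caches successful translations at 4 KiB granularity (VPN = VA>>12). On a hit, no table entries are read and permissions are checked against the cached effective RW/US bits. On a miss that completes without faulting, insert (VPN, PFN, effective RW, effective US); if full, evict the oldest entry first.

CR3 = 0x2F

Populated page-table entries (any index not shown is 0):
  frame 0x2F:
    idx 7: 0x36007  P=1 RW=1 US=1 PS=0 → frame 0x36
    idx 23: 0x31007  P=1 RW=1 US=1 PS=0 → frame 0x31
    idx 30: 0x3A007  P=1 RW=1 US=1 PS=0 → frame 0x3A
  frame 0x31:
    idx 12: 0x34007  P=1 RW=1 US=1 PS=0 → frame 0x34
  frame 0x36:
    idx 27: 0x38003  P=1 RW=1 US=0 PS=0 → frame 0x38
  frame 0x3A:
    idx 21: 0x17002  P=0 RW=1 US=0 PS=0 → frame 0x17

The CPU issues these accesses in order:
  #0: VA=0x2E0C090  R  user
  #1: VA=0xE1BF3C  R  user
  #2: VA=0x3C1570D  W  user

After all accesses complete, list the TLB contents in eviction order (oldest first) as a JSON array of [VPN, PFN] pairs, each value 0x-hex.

Trace:
#0 VA=0x2E0C090 (r,user):
  L0 @0x2F[23] → 0x31007  P=1,RW=1,US=1,PS=0
  L1 @0x31[12] → 0x34007  P=1,RW=1,US=1,PS=0
  ⇒ phys 0x34090  [2 reads]
#1 VA=0xE1BF3C (r,user):
  L0 @0x2F[7] → 0x36007  P=1,RW=1,US=1,PS=0
  L1 @0x36[27] → 0x38003  P=1,RW=1,US=0,PS=0
  ✗ PROTECTION_VIOLATION  [2 reads]
#2 VA=0x3C1570D (w,user):
  L0 @0x2F[30] → 0x3A007  P=1,RW=1,US=1,PS=0
  L1 @0x3A[21] → 0x17002  P=0,RW=1,US=0,PS=0
  ✗ PAGE_NOT_PRESENT  [2 reads]

TLB: [["0x2E0C", "0x34"]]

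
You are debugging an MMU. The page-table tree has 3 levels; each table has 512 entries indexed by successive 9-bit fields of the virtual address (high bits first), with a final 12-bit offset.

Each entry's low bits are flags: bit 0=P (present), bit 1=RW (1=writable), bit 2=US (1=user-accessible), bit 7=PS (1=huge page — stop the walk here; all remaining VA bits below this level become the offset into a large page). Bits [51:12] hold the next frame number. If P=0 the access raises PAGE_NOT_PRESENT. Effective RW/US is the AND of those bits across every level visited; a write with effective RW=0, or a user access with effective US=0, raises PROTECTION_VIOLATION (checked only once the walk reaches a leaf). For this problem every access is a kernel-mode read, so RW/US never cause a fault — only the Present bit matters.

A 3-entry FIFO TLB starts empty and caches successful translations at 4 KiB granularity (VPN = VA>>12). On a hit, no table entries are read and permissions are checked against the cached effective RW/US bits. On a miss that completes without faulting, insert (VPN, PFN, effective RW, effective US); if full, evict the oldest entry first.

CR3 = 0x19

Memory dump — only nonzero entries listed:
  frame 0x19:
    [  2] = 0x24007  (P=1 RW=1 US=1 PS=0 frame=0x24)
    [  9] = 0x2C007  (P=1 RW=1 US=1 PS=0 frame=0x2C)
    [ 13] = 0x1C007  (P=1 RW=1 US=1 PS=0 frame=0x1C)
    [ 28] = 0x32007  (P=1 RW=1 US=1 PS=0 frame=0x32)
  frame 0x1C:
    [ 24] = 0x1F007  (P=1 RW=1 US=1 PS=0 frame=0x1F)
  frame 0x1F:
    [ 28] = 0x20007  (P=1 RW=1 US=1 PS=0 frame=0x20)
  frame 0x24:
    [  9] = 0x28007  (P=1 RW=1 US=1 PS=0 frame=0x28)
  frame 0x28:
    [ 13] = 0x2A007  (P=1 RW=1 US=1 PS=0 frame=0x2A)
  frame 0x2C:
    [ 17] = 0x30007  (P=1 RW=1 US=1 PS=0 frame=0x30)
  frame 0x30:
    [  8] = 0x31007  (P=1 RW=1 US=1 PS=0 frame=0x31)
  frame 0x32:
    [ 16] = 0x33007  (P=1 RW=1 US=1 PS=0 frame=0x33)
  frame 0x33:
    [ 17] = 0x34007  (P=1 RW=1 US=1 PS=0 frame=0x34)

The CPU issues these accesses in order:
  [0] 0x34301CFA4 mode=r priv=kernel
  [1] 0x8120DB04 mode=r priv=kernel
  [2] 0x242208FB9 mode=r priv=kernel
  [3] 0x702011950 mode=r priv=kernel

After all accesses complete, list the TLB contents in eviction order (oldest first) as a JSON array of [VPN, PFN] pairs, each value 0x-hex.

Trace:
#0 VA=0x34301CFA4 (r,kernel):
  L0 @0x19[13] → 0x1C007  P=1,RW=1,US=1,PS=0
  L1 @0x1C[24] → 0x1F007  P=1,RW=1,US=1,PS=0
  L2 @0x1F[28] → 0x20007  P=1,RW=1,US=1,PS=0
  ⇒ phys 0x20FA4  [3 reads]
#1 VA=0x8120DB04 (r,kernel):
  L0 @0x19[2] → 0x24007  P=1,RW=1,US=1,PS=0
  L1 @0x24[9] → 0x28007  P=1,RW=1,US=1,PS=0
  L2 @0x28[13] → 0x2A007  P=1,RW=1,US=1,PS=0
  ⇒ phys 0x2AB04  [3 reads]
#2 VA=0x242208FB9 (r,kernel):
  L0 @0x19[9] → 0x2C007  P=1,RW=1,US=1,PS=0
  L1 @0x2C[17] → 0x30007  P=1,RW=1,US=1,PS=0
  L2 @0x30[8] → 0x31007  P=1,RW=1,US=1,PS=0
  ⇒ phys 0x31FB9  [3 reads]
#3 VA=0x702011950 (r,kernel):
  L0 @0x19[28] → 0x32007  P=1,RW=1,US=1,PS=0
  L1 @0x32[16] → 0x33007  P=1,RW=1,US=1,PS=0
  L2 @0x33[17] → 0x34007  P=1,RW=1,US=1,PS=0
  ⇒ phys 0x34950  [3 reads]

TLB: [["0x8120D", "0x2A"], ["0x242208", "0x31"], ["0x702011", "0x34"]]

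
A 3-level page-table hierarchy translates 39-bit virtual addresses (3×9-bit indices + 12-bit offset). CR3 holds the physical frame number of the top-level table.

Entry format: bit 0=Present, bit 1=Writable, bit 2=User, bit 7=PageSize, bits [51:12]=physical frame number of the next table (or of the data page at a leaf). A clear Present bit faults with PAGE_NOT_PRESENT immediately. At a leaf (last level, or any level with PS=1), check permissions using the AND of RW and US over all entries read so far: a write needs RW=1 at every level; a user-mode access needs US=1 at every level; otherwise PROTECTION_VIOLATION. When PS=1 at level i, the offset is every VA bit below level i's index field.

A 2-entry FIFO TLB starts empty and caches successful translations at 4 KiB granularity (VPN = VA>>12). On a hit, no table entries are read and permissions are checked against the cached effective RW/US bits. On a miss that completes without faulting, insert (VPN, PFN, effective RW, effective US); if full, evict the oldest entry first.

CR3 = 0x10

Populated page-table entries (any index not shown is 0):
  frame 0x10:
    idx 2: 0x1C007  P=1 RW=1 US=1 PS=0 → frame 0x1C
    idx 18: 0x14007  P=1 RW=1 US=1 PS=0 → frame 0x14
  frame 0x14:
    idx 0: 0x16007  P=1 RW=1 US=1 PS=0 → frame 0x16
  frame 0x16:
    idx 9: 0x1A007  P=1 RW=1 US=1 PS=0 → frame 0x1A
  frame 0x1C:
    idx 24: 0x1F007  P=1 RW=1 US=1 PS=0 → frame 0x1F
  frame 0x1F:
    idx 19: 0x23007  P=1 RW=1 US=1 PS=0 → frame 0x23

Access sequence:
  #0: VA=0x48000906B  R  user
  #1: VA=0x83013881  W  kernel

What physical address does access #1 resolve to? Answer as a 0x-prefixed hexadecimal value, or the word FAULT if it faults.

Per-access translation:
#0 VA=0x48000906B (r,user):
  [0] read 0x10 idx=18: raw=0x14007 flags P=1 W=1 U=1 S=0
  [1] read 0x14 idx=0: raw=0x16007 flags P=1 W=1 U=1 S=0
  [2] read 0x16 idx=9: raw=0x1A007 flags P=1 W=1 U=1 S=0
  → PA=0x1A06B  (3 entries read)
#1 VA=0x83013881 (w,kernel):
  [0] read 0x10 idx=2: raw=0x1C007 flags P=1 W=1 U=1 S=0
  [1] read 0x1C idx=24: raw=0x1F007 flags P=1 W=1 U=1 S=0
  [2] read 0x1F idx=19: raw=0x23007 flags P=1 W=1 U=1 S=0
  → PA=0x23881  (3 entries read)

Access #1 PA: 0x23881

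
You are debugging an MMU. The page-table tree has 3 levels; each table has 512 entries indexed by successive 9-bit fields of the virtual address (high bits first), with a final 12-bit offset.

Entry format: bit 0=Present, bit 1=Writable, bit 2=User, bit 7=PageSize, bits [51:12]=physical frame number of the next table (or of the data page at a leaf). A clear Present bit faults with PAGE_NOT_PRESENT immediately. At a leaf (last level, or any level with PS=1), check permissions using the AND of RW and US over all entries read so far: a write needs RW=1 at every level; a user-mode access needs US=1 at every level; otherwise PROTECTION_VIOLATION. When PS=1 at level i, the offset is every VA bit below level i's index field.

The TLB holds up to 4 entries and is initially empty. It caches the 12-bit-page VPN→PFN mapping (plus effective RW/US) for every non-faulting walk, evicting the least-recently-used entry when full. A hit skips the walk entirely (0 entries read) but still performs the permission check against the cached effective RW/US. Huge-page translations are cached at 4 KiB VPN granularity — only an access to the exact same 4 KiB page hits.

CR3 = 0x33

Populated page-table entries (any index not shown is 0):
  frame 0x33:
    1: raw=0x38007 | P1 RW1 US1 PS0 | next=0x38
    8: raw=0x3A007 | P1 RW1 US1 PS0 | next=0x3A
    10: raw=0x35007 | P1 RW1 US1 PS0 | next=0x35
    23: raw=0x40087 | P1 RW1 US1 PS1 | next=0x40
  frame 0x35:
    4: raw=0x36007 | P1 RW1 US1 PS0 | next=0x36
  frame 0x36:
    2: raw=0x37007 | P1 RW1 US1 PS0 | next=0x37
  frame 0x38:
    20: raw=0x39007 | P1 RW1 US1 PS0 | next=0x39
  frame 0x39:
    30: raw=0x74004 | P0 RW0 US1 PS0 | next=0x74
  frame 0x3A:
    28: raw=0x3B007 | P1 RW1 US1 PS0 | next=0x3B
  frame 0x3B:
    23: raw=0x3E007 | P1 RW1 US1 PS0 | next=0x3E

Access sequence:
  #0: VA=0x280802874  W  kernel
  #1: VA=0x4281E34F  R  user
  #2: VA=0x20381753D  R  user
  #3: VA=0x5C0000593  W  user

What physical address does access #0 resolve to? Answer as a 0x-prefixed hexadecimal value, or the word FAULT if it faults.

Per-access translation:
#0 VA=0x280802874 (w,kernel):
  [0] read 0x33 idx=10: raw=0x35007 flags P=1 W=1 U=1 S=0
  [1] read 0x35 idx=4: raw=0x36007 flags P=1 W=1 U=1 S=0
  [2] read 0x36 idx=2: raw=0x37007 flags P=1 W=1 U=1 S=0
  → PA=0x37874  (3 entries read)
#1 VA=0x4281E34F (r,user):
  [0] read 0x33 idx=1: raw=0x38007 flags P=1 W=1 U=1 S=0
  [1] read 0x38 idx=20: raw=0x39007 flags P=1 W=1 U=1 S=0
  [2] read 0x39 idx=30: raw=0x74004 flags P=0 W=0 U=1 S=0
  → PAGE_NOT_PRESENT  (3 entries read)
#2 VA=0x20381753D (r,user):
  [0] read 0x33 idx=8: raw=0x3A007 flags P=1 W=1 U=1 S=0
  [1] read 0x3A idx=28: raw=0x3B007 flags P=1 W=1 U=1 S=0
  [2] read 0x3B idx=23: raw=0x3E007 flags P=1 W=1 U=1 S=0
  → PA=0x3E53D  (3 entries read)
#3 VA=0x5C0000593 (w,user):
  [0] read 0x33 idx=23: raw=0x40087 flags P=1 W=1 U=1 S=1
  → PA=0x40593 (huge @L0)  (1 entries read)

Access #0 PA: 0x37874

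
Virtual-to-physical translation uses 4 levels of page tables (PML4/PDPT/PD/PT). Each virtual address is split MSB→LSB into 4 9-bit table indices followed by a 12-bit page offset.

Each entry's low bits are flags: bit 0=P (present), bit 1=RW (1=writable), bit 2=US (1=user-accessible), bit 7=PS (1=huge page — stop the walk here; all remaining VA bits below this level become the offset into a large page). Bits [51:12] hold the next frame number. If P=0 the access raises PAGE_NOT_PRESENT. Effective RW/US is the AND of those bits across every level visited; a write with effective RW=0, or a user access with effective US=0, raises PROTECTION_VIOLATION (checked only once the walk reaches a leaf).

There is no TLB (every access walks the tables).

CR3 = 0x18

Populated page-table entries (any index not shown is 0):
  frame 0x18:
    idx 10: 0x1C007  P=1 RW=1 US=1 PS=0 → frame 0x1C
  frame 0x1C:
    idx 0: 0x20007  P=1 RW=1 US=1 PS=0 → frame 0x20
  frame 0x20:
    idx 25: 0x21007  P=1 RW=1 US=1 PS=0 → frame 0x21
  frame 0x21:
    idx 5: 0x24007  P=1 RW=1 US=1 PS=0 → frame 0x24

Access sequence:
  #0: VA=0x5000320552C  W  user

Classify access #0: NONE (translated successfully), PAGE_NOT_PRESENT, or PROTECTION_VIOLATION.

Per-access translation:
#0 VA=0x5000320552C (w,user):
  [0] read 0x18 idx=10: raw=0x1C007 flags P=1 W=1 U=1 S=0
  [1] read 0x1C idx=0: raw=0x20007 flags P=1 W=1 U=1 S=0
  [2] read 0x20 idx=25: raw=0x21007 flags P=1 W=1 U=1 S=0
  [3] read 0x21 idx=5: raw=0x24007 flags P=1 W=1 U=1 S=0
  ⇒ phys 0x2452C  [4 reads]

Access #0 fault: NONE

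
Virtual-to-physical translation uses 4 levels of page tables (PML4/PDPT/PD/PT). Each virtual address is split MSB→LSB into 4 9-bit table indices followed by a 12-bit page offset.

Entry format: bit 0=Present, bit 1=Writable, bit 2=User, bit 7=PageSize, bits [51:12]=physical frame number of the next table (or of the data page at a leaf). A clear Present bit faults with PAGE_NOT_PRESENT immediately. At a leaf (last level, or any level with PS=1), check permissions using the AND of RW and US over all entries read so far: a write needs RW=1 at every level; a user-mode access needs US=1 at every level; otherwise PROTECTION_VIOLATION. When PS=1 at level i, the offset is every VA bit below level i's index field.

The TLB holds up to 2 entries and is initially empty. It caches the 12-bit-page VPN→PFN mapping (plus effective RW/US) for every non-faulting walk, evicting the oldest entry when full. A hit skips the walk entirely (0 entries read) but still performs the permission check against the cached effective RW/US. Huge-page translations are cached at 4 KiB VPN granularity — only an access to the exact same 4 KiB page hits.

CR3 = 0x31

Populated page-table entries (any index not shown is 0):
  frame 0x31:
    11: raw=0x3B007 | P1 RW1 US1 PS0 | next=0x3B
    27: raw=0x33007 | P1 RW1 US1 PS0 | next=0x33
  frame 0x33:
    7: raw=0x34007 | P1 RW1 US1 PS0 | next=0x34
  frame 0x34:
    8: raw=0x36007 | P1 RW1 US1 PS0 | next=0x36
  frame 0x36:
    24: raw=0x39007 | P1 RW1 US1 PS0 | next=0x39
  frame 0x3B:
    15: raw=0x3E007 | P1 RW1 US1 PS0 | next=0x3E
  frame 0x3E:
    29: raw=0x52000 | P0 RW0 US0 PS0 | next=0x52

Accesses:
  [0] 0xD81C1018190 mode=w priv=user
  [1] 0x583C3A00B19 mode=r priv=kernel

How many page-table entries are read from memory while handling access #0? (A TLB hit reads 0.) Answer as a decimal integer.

Trace:
#0 VA=0xD81C1018190 (w,user):
  L0 @0x31[27] → 0x33007  P=1,RW=1,US=1,PS=0
  L1 @0x33[7] → 0x34007  P=1,RW=1,US=1,PS=0
  L2 @0x34[8] → 0x36007  P=1,RW=1,US=1,PS=0
  L3 @0x36[24] → 0x39007  P=1,RW=1,US=1,PS=0
  → PA=0x39190  (4 entries read)
#1 VA=0x583C3A00B19 (r,kernel):
  L0 @0x31[11] → 0x3B007  P=1,RW=1,US=1,PS=0
  L1 @0x3B[15] → 0x3E007  P=1,RW=1,US=1,PS=0
  L2 @0x3E[29] → 0x52000  P=0,RW=0,US=0,PS=0
  ⇒ fault: PAGE_NOT_PRESENT  — 3 lookups

Entries read for #0: 4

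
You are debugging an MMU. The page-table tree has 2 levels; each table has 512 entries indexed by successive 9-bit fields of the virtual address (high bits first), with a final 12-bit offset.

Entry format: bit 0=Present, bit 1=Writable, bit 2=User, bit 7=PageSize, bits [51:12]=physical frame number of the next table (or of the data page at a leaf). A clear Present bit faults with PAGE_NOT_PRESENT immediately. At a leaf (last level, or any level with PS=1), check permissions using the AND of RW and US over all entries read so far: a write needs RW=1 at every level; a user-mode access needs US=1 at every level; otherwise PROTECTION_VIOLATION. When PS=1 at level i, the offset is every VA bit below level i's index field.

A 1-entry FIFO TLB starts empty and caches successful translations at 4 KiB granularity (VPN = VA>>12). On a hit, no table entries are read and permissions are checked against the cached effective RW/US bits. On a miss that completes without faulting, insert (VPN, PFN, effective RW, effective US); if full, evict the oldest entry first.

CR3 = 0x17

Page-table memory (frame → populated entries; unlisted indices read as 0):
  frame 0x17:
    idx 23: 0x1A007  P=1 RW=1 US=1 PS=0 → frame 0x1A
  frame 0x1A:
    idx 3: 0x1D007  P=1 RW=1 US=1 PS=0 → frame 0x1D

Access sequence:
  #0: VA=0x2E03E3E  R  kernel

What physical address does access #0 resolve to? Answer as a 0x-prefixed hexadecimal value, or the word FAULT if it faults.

Per-access translation:
#0 VA=0x2E03E3E (r,kernel):
  L0 @0x17[23] → 0x1A007  P=1,RW=1,US=1,PS=0
  L1 @0x1A[3] → 0x1D007  P=1,RW=1,US=1,PS=0
  ⇒ phys 0x1DE3E  [2 reads]

Access #0 PA: 0x1DE3E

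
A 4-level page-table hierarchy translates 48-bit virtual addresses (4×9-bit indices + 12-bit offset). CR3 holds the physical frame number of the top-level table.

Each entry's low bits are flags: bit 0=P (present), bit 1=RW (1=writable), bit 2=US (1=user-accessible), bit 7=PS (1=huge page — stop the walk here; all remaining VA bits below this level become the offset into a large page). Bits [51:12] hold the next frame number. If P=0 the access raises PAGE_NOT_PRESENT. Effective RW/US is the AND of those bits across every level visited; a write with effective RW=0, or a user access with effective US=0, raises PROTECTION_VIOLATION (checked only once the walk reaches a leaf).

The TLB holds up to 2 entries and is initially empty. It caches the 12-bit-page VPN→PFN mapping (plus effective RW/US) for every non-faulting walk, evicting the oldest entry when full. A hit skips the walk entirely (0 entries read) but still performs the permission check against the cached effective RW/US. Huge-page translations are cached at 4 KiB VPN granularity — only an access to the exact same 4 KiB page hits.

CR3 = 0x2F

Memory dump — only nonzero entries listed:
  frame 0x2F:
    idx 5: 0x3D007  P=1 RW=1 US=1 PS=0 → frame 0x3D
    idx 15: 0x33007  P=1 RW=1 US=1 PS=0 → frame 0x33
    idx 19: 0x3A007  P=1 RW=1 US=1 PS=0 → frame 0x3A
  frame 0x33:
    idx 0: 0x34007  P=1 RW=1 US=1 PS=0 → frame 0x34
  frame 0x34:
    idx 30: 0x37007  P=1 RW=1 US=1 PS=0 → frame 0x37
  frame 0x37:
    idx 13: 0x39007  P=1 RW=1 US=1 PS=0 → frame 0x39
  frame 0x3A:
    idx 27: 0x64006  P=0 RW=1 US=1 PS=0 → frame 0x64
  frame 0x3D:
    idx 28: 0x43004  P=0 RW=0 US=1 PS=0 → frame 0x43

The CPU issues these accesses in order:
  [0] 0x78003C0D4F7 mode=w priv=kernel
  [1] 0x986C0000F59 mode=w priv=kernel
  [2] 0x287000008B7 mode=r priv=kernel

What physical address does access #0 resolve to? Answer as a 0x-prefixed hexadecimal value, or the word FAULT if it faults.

Per-access translation:
#0 VA=0x78003C0D4F7 (w,kernel):
  [0] read 0x2F idx=15: raw=0x33007 flags P=1 W=1 U=1 S=0
  [1] read 0x33 idx=0: raw=0x34007 flags P=1 W=1 U=1 S=0
  [2] read 0x34 idx=30: raw=0x37007 flags P=1 W=1 U=1 S=0
  [3] read 0x37 idx=13: raw=0x39007 flags P=1 W=1 U=1 S=0
  → PA=0x394F7  (4 entries read)
#1 VA=0x986C0000F59 (w,kernel):
  [0] read 0x2F idx=19: raw=0x3A007 flags P=1 W=1 U=1 S=0
  [1] read 0x3A idx=27: raw=0x64006 flags P=0 W=1 U=1 S=0
  ✗ PAGE_NOT_PRESENT  [2 reads]
#2 VA=0x287000008B7 (r,kernel):
  [0] read 0x2F idx=5: raw=0x3D007 flags P=1 W=1 U=1 S=0
  [1] read 0x3D idx=28: raw=0x43004 flags P=0 W=0 U=1 S=0
  ✗ PAGE_NOT_PRESENT  [2 reads]

Access #0 PA: 0x394F7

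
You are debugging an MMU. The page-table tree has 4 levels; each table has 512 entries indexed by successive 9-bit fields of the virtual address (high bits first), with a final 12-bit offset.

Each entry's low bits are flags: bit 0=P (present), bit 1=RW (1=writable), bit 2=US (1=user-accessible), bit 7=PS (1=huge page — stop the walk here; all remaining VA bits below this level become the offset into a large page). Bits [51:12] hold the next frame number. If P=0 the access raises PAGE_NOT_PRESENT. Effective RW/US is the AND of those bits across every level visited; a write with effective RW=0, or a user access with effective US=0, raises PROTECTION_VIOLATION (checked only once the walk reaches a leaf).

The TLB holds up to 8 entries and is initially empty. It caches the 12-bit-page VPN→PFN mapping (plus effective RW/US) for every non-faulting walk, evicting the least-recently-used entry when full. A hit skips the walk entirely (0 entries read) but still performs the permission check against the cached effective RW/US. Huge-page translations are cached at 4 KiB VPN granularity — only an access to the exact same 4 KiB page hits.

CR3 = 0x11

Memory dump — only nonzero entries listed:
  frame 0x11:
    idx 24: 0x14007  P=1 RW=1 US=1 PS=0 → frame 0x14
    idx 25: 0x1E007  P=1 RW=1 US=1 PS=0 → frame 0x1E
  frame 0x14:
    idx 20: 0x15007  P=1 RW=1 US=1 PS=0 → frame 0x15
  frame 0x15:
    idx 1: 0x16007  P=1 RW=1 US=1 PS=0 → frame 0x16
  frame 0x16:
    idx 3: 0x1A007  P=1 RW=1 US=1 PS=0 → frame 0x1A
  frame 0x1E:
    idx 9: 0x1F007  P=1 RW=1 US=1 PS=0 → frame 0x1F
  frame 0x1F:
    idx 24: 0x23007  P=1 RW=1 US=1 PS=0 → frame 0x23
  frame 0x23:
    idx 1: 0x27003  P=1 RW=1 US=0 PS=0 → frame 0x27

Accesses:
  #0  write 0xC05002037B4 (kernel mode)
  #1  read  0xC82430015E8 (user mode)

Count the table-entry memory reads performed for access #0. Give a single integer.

Walk each access:
#0 VA=0xC05002037B4 (w,kernel):
  [0] read 0x11 idx=24: raw=0x14007 flags P=1 W=1 U=1 S=0
  [1] read 0x14 idx=20: raw=0x15007 flags P=1 W=1 U=1 S=0
  [2] read 0x15 idx=1: raw=0x16007 flags P=1 W=1 U=1 S=0
  [3] read 0x16 idx=3: raw=0x1A007 flags P=1 W=1 U=1 S=0
  → PA=0x1A7B4  (4 entries read)
#1 VA=0xC82430015E8 (r,user):
  [0] read 0x11 idx=25: raw=0x1E007 flags P=1 W=1 U=1 S=0
  [1] read 0x1E idx=9: raw=0x1F007 flags P=1 W=1 U=1 S=0
  [2] read 0x1F idx=24: raw=0x23007 flags P=1 W=1 U=1 S=0
  [3] read 0x23 idx=1: raw=0x27003 flags P=1 W=1 U=0 S=0
  → PROTECTION_VIOLATION  (4 entries read)

Entries read for #0: 4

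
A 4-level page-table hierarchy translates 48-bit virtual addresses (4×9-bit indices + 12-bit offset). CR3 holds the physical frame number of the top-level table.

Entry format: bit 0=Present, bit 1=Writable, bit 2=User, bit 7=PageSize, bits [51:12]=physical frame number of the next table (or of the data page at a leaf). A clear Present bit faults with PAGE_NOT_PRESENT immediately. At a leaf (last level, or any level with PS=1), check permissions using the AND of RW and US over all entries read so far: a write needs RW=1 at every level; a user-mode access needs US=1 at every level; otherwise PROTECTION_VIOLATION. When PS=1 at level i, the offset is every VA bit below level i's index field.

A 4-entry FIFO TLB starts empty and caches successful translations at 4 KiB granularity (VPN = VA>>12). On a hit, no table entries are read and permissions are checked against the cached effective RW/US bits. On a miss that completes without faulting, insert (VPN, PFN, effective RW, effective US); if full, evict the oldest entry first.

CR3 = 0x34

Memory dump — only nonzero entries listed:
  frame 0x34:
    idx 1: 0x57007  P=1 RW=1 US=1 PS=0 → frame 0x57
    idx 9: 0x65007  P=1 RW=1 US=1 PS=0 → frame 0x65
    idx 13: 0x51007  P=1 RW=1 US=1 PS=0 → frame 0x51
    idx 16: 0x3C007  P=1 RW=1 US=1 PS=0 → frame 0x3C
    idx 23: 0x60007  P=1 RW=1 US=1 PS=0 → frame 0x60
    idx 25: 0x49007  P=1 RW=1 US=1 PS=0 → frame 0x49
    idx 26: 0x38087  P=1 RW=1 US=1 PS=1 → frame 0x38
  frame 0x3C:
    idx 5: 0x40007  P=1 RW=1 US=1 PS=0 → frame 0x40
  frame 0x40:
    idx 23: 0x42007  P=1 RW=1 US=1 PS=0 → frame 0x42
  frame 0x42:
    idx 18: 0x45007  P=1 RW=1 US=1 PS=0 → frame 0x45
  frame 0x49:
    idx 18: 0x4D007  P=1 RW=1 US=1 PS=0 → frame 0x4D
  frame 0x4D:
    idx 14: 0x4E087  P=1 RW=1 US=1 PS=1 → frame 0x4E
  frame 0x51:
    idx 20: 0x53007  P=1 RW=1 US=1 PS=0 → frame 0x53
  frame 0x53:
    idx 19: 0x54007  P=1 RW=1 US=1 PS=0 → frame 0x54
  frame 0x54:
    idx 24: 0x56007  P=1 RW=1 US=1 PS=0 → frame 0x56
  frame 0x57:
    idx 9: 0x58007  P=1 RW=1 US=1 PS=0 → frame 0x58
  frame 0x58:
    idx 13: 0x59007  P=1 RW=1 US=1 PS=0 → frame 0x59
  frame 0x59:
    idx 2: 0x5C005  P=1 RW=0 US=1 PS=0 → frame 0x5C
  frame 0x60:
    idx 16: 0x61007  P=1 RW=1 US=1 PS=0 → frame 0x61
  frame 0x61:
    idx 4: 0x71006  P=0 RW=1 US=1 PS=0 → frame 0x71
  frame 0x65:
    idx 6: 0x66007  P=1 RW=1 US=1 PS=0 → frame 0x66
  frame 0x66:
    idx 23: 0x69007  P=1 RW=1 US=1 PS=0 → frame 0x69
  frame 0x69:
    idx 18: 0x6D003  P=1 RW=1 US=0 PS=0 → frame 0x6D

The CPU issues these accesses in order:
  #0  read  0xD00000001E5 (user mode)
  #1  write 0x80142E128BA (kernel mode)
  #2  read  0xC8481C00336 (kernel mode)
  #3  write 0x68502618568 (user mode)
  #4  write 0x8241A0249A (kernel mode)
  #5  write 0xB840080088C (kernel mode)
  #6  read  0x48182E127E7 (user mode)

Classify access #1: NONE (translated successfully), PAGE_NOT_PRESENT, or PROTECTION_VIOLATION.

Per-access translation:
#0 VA=0xD00000001E5 (r,user):
  L0 @0x34[26] → 0x38087  P=1,RW=1,US=1,PS=1
  → PA=0x381E5 (huge @L0)  (1 entries read)
#1 VA=0x80142E128BA (w,kernel):
  L0 @0x34[16] → 0x3C007  P=1,RW=1,US=1,PS=0
  L1 @0x3C[5] → 0x40007  P=1,RW=1,US=1,PS=0
  L2 @0x40[23] → 0x42007  P=1,RW=1,US=1,PS=0
  L3 @0x42[18] → 0x45007  P=1,RW=1,US=1,PS=0
  → PA=0x458BA  (4 entries read)
#2 VA=0xC8481C00336 (r,kernel):
  L0 @0x34[25] → 0x49007  P=1,RW=1,US=1,PS=0
  L1 @0x49[18] → 0x4D007  P=1,RW=1,US=1,PS=0
  L2 @0x4D[14] → 0x4E087  P=1,RW=1,US=1,PS=1
  → PA=0x4E336 (huge @L2)  (3 entries read)
#3 VA=0x68502618568 (w,user):
  L0 @0x34[13] → 0x51007  P=1,RW=1,US=1,PS=0
  L1 @0x51[20] → 0x53007  P=1,RW=1,US=1,PS=0
  L2 @0x53[19] → 0x54007  P=1,RW=1,US=1,PS=0
  L3 @0x54[24] → 0x56007  P=1,RW=1,US=1,PS=0
  → PA=0x56568  (4 entries read)
#4 VA=0x8241A0249A (w,kernel):
  L0 @0x34[1] → 0x57007  P=1,RW=1,US=1,PS=0
  L1 @0x57[9] → 0x58007  P=1,RW=1,US=1,PS=0
  L2 @0x58[13] → 0x59007  P=1,RW=1,US=1,PS=0
  L3 @0x59[2] → 0x5C005  P=1,RW=0,US=1,PS=0
  ✗ PROTECTION_VIOLATION  [4 reads]
#5 VA=0xB840080088C (w,kernel):
  L0 @0x34[23] → 0x60007  P=1,RW=1,US=1,PS=0
  L1 @0x60[16] → 0x61007  P=1,RW=1,US=1,PS=0
  L2 @0x61[4] → 0x71006  P=0,RW=1,US=1,PS=0
  ✗ PAGE_NOT_PRESENT  [3 reads]
#6 VA=0x48182E127E7 (r,user):
  L0 @0x34[9] → 0x65007  P=1,RW=1,US=1,PS=0
  L1 @0x65[6] → 0x66007  P=1,RW=1,US=1,PS=0
  L2 @0x66[23] → 0x69007  P=1,RW=1,US=1,PS=0
  L3 @0x69[18] → 0x6D003  P=1,RW=1,US=0,PS=0
  ✗ PROTECTION_VIOLATION  [4 reads]

Access #1 fault: NONE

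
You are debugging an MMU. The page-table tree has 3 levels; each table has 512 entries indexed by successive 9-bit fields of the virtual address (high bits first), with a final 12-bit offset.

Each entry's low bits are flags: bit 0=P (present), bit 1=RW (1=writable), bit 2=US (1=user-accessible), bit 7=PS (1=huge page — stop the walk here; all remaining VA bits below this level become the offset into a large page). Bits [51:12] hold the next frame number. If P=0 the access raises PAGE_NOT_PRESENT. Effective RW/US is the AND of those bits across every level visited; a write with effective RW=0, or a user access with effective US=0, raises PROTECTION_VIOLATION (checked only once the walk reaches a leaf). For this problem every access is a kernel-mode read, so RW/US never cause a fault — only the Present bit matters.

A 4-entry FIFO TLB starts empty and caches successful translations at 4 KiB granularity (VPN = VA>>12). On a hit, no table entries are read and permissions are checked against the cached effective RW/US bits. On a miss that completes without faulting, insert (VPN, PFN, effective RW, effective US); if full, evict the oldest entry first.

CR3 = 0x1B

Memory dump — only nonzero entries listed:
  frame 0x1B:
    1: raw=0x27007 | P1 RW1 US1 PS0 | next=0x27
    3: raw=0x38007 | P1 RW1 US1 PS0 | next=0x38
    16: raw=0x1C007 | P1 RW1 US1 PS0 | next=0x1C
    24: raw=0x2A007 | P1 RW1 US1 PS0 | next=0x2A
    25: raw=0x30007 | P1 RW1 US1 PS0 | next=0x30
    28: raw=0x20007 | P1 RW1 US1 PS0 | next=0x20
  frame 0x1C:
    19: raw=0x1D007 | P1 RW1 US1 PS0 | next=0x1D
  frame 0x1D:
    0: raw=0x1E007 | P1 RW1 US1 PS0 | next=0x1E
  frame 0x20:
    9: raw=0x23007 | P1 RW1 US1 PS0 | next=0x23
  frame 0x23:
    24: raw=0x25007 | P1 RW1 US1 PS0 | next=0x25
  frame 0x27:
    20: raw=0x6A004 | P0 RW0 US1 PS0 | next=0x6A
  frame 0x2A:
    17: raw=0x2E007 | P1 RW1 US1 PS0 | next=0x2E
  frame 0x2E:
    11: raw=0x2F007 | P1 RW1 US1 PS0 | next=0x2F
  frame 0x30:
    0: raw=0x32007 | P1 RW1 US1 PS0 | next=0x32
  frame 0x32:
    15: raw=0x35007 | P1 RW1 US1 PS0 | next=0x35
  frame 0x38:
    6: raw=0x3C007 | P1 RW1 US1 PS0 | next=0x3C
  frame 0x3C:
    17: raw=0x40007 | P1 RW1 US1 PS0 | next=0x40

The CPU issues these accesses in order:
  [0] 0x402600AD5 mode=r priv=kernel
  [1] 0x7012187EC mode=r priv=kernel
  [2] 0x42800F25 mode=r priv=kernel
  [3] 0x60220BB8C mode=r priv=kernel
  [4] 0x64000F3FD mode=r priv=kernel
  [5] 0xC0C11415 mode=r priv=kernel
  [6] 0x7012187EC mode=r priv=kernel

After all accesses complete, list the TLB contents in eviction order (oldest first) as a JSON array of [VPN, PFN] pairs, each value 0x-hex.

Walk each access:
#0 VA=0x402600AD5 (r,kernel):
  lvl0: tbl 0x1B, slot 16 ⇒ 0x1C007 (P1/RW1/US1/PS0)
  lvl1: tbl 0x1C, slot 19 ⇒ 0x1D007 (P1/RW1/US1/PS0)
  lvl2: tbl 0x1D, slot 0 ⇒ 0x1E007 (P1/RW1/US1/PS0)
  ✓ 0x1EAD5  — 3 lookups
#1 VA=0x7012187EC (r,kernel):
  lvl0: tbl 0x1B, slot 28 ⇒ 0x20007 (P1/RW1/US1/PS0)
  lvl1: tbl 0x20, slot 9 ⇒ 0x23007 (P1/RW1/US1/PS0)
  lvl2: tbl 0x23, slot 24 ⇒ 0x25007 (P1/RW1/US1/PS0)
  ✓ 0x257EC  — 3 lookups
#2 VA=0x42800F25 (r,kernel):
  lvl0: tbl 0x1B, slot 1 ⇒ 0x27007 (P1/RW1/US1/PS0)
  lvl1: tbl 0x27, slot 20 ⇒ 0x6A004 (P0/RW0/US1/PS0)
  ⇒ fault: PAGE_NOT_PRESENT  — 2 lookups
#3 VA=0x60220BB8C (r,kernel):
  lvl0: tbl 0x1B, slot 24 ⇒ 0x2A007 (P1/RW1/US1/PS0)
  lvl1: tbl 0x2A, slot 17 ⇒ 0x2E007 (P1/RW1/US1/PS0)
  lvl2: tbl 0x2E, slot 11 ⇒ 0x2F007 (P1/RW1/US1/PS0)
  ✓ 0x2FB8C  — 3 lookups
#4 VA=0x64000F3FD (r,kernel):
  lvl0: tbl 0x1B, slot 25 ⇒ 0x30007 (P1/RW1/US1/PS0)
  lvl1: tbl 0x30, slot 0 ⇒ 0x32007 (P1/RW1/US1/PS0)
  lvl2: tbl 0x32, slot 15 ⇒ 0x35007 (P1/RW1/US1/PS0)
  ✓ 0x353FD  — 3 lookups
#5 VA=0xC0C11415 (r,kernel):
  lvl0: tbl 0x1B, slot 3 ⇒ 0x38007 (P1/RW1/US1/PS0)
  lvl1: tbl 0x38, slot 6 ⇒ 0x3C007 (P1/RW1/US1/PS0)
  lvl2: tbl 0x3C, slot 17 ⇒ 0x40007 (P1/RW1/US1/PS0)
  ✓ 0x40415  — 3 lookups
#6 VA=0x7012187EC (r,kernel):
  TLB hit vpn=0x701218 → PA=0x257EC

TLB: [["0x701218", "0x25"], ["0x60220B", "0x2F"], ["0x64000F", "0x35"], ["0xC0C11", "0x40"]]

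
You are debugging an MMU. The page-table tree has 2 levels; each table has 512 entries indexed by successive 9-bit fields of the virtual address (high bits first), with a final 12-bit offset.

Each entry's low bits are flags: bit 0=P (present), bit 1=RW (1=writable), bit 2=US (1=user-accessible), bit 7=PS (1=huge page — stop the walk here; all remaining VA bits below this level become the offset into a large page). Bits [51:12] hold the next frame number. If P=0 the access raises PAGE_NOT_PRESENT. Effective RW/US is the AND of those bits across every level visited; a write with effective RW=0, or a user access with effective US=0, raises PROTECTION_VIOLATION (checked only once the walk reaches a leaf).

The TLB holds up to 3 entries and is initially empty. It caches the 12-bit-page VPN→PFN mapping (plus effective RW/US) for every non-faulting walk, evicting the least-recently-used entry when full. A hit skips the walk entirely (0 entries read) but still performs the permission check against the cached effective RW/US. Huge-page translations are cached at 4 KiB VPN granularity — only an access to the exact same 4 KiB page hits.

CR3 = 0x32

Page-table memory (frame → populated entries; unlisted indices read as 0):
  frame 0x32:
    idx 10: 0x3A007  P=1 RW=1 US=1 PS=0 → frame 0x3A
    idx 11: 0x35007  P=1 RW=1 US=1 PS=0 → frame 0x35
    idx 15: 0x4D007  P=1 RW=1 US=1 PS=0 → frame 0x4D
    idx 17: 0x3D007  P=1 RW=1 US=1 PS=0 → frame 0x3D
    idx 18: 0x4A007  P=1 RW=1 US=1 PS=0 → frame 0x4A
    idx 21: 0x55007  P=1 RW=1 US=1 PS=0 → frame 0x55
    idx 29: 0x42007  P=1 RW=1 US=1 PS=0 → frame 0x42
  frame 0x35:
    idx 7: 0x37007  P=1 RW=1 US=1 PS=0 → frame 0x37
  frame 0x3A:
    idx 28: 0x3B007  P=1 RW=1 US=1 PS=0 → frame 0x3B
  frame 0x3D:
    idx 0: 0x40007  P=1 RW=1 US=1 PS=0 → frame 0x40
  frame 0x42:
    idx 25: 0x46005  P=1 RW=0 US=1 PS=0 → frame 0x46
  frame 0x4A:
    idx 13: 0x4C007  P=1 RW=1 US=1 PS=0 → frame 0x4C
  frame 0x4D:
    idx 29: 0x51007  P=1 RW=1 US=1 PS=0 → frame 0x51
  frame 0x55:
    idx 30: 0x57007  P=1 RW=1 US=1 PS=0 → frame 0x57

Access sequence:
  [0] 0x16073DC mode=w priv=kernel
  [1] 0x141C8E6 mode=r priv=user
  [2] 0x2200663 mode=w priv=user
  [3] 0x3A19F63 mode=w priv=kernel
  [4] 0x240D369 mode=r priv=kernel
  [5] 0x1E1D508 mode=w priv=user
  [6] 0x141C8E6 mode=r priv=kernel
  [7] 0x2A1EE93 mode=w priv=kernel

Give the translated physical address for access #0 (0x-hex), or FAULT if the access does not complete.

Trace:
#0 VA=0x16073DC (w,kernel):
  lvl0: tbl 0x32, slot 11 ⇒ 0x35007 (P1/RW1/US1/PS0)
  lvl1: tbl 0x35, slot 7 ⇒ 0x37007 (P1/RW1/US1/PS0)
  ✓ 0x373DC  — 2 lookups
#1 VA=0x141C8E6 (r,user):
  lvl0: tbl 0x32, slot 10 ⇒ 0x3A007 (P1/RW1/US1/PS0)
  lvl1: tbl 0x3A, slot 28 ⇒ 0x3B007 (P1/RW1/US1/PS0)
  ✓ 0x3B8E6  — 2 lookups
#2 VA=0x2200663 (w,user):
  lvl0: tbl 0x32, slot 17 ⇒ 0x3D007 (P1/RW1/US1/PS0)
  lvl1: tbl 0x3D, slot 0 ⇒ 0x40007 (P1/RW1/US1/PS0)
  ✓ 0x40663  — 2 lookups
#3 VA=0x3A19F63 (w,kernel):
  lvl0: tbl 0x32, slot 29 ⇒ 0x42007 (P1/RW1/US1/PS0)
  lvl1: tbl 0x42, slot 25 ⇒ 0x46005 (P1/RW0/US1/PS0)
  ⇒ fault: PROTECTION_VIOLATION  — 2 lookups
#4 VA=0x240D369 (r,kernel):
  lvl0: tbl 0x32, slot 18 ⇒ 0x4A007 (P1/RW1/US1/PS0)
  lvl1: tbl 0x4A, slot 13 ⇒ 0x4C007 (P1/RW1/US1/PS0)
  ✓ 0x4C369  — 2 lookups
#5 VA=0x1E1D508 (w,user):
  lvl0: tbl 0x32, slot 15 ⇒ 0x4D007 (P1/RW1/US1/PS0)
  lvl1: tbl 0x4D, slot 29 ⇒ 0x51007 (P1/RW1/US1/PS0)
  ✓ 0x51508  — 2 lookups
#6 VA=0x141C8E6 (r,kernel):
  lvl0: tbl 0x32, slot 10 ⇒ 0x3A007 (P1/RW1/US1/PS0)
  lvl1: tbl 0x3A, slot 28 ⇒ 0x3B007 (P1/RW1/US1/PS0)
  ✓ 0x3B8E6  — 2 lookups
#7 VA=0x2A1EE93 (w,kernel):
  lvl0: tbl 0x32, slot 21 ⇒ 0x55007 (P1/RW1/US1/PS0)
  lvl1: tbl 0x55, slot 30 ⇒ 0x57007 (P1/RW1/US1/PS0)
  ✓ 0x57E93  — 2 lookups

Access #0 PA: 0x373DC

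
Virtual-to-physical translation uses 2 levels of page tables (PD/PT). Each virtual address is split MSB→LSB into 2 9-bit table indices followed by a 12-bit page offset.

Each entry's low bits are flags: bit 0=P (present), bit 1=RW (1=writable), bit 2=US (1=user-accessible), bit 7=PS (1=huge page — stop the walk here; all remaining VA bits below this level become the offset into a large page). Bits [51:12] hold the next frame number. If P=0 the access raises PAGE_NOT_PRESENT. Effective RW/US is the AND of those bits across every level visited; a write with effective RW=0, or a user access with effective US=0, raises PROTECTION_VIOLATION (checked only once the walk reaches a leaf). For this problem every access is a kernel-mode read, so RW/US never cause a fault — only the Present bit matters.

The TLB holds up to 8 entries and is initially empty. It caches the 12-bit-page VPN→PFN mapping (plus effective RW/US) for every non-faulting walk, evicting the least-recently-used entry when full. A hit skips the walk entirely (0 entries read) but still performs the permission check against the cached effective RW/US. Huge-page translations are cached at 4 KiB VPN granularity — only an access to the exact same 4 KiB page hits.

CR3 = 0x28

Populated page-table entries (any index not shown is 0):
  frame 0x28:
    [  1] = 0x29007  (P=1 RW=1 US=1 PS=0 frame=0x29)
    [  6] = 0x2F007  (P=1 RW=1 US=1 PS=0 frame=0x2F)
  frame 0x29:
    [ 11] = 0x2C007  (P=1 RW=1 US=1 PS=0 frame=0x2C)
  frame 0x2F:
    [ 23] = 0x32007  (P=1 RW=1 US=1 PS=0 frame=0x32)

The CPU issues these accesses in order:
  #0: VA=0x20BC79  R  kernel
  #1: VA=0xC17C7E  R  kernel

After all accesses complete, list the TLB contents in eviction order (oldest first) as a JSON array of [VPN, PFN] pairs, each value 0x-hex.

Trace:
#0 VA=0x20BC79 (r,kernel):
  [0] read 0x28 idx=1: raw=0x29007 flags P=1 W=1 U=1 S=0
  [1] read 0x29 idx=11: raw=0x2C007 flags P=1 W=1 U=1 S=0
  ⇒ phys 0x2CC79  [2 reads]
#1 VA=0xC17C7E (r,kernel):
  [0] read 0x28 idx=6: raw=0x2F007 flags P=1 W=1 U=1 S=0
  [1] read 0x2F idx=23: raw=0x32007 flags P=1 W=1 U=1 S=0
  ⇒ phys 0x32C7E  [2 reads]

TLB: [["0x20B", "0x2C"], ["0xC17", "0x32"]]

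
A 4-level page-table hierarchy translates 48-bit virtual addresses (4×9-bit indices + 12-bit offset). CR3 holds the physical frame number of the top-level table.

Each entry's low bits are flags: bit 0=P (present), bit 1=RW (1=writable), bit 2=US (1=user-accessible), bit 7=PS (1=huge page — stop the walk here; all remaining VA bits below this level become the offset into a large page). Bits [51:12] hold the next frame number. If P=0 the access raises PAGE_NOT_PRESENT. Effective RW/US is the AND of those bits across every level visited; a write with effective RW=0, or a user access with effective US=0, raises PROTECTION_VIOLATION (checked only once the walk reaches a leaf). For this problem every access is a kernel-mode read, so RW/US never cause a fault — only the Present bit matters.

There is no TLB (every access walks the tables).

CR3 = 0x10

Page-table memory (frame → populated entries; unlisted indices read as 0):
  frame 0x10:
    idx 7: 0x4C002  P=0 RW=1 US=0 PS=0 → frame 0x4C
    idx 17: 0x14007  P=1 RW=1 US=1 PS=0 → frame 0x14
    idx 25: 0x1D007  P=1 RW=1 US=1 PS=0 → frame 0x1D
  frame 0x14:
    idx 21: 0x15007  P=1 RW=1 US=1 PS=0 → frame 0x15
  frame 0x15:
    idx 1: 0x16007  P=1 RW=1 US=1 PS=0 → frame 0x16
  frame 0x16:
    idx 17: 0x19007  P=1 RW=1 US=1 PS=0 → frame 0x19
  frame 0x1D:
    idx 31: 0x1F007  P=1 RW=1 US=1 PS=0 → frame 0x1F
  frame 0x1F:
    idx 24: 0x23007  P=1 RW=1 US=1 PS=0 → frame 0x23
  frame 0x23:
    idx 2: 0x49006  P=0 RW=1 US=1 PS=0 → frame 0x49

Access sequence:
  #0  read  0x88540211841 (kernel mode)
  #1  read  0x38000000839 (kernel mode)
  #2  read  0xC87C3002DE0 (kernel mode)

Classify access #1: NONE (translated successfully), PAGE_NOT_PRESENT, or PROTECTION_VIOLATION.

Walk each access:
#0 VA=0x88540211841 (r,kernel):
  lvl0: tbl 0x10, slot 17 ⇒ 0x14007 (P1/RW1/US1/PS0)
  lvl1: tbl 0x14, slot 21 ⇒ 0x15007 (P1/RW1/US1/PS0)
  lvl2: tbl 0x15, slot 1 ⇒ 0x16007 (P1/RW1/US1/PS0)
  lvl3: tbl 0x16, slot 17 ⇒ 0x19007 (P1/RW1/US1/PS0)
  → PA=0x19841  (4 entries read)
#1 VA=0x38000000839 (r,kernel):
  lvl0: tbl 0x10, slot 7 ⇒ 0x4C002 (P0/RW1/US0/PS0)
  ⇒ fault: PAGE_NOT_PRESENT  — 1 lookups
#2 VA=0xC87C3002DE0 (r,kernel):
  lvl0: tbl 0x10, slot 25 ⇒ 0x1D007 (P1/RW1/US1/PS0)
  lvl1: tbl 0x1D, slot 31 ⇒ 0x1F007 (P1/RW1/US1/PS0)
  lvl2: tbl 0x1F, slot 24 ⇒ 0x23007 (P1/RW1/US1/PS0)
  lvl3: tbl 0x23, slot 2 ⇒ 0x49006 (P0/RW1/US1/PS0)
  ⇒ fault: PAGE_NOT_PRESENT  — 4 lookups

Access #1 fault: PAGE_NOT_PRESENT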